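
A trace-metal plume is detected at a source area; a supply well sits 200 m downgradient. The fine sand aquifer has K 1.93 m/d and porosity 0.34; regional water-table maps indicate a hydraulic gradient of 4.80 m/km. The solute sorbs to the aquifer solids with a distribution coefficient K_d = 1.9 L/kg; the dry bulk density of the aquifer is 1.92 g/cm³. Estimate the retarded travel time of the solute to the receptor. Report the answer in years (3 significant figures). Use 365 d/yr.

236 years

q = Ki = 1.93 × 0.0048 = 0.009264 m/d
Average linear velocity = 0.009264 / 0.34 = 0.02725 m/d
Retardation R = 1 + ρ_b·K_d/n = 1 + 1.92×1.9/0.34 = 11.73
Contaminant velocity v_c = v/R = 0.02725/11.73 = 0.002323 m/d
t = L/v_c = 200/0.002323 = 86100 d
   = 86100/365 = 236 yr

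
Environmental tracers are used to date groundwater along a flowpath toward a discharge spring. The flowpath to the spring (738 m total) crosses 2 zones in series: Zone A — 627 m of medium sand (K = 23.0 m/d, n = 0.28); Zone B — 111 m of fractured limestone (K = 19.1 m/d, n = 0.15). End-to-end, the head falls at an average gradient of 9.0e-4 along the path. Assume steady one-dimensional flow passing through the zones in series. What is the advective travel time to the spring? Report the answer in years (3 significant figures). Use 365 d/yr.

26.2 years

Steady 1-D flow in series ⇒ the Darcy flux q is identical in every zone and the zone head losses add (resistances L/K in series).
Σ(L/K) = 627/23.0 + 111/19.1 = 27.26 + 5.812 = 33.07 d
K_eq = L_total / Σ(L/K) = 738 / 33.07 = 22.31 m/d
q = K_eq · i = 22.31 × 9.0e-4 = 0.02008 m/d (same in every zone)
Zone A: v = q/n = 0.02008/0.28 = 0.07173 m/d → t_A = 627/0.07173 = 8742 d
Zone B: v = q/n = 0.02008/0.15 = 0.1339 m/d → t_B = 111/0.1339 = 829.1 d
Total t = 8742 + 829.1 = 9571 d
   = 9571 / 365 = 26.2 yr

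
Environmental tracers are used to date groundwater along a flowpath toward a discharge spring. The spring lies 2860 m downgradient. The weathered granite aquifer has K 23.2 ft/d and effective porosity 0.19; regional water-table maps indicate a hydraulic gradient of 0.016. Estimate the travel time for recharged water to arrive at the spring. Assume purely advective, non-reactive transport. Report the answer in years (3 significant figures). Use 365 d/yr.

13.2 years

K = 23.2 ft/d × 0.3048 = 7.071 m/d
q = Ki = 7.071 × 0.016 = 0.1131 m/d
Seepage velocity v = q / n = 0.1131 / 0.19 = 0.5955 m/d
t = L / v = 2860 / 0.5955 = 4803 d
   = 4803 / 365 = 13.2 yr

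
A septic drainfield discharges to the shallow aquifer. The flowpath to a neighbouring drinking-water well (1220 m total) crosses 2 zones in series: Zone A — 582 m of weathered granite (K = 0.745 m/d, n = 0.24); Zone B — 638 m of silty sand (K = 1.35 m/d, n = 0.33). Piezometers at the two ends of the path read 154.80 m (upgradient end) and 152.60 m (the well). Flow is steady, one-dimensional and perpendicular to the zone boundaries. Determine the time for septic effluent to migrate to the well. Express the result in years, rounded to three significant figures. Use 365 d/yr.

Total head drop ΔH = 154.80 − 152.60 = 2.20 m
Steady 1-D flow in series ⇒ the Darcy flux q is identical in every zone and the zone head losses add (resistances L/K in series).
Σ(L/K) = 582/0.745 + 638/1.35 = 781.2 + 472.6 = 1254 d
q = ΔH / Σ(L/K) = 2.20 / 1254 = 0.001755 m/d (same in every zone)
Zone A: v = q/n = 0.001755/0.24 = 0.007311 m/d → t_A = 582/0.007311 = 79600 d
Zone B: v = q/n = 0.001755/0.33 = 0.005317 m/d → t_B = 638/0.005317 = 120000 d
Total t = 79600 + 120000 = 199600 d
   = 199600 / 365 = 547 yr

547 years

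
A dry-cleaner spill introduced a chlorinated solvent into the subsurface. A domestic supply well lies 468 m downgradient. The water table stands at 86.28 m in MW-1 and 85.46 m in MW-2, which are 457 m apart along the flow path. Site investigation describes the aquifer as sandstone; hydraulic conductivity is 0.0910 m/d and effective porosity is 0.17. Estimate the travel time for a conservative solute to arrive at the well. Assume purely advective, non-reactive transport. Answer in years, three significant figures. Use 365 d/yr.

Hydraulic gradient i = (86.28 − 85.46) / 457 = 0.82 / 457 = 0.001794
Specific discharge q = 0.0910 × 0.001794 = 1.633e-4 m/d
Seepage velocity v = q / n = 1.633e-4 / 0.17 = 9.605e-4 m/d
t = L / v = 468 / 9.605e-4 = 487300 d
   = 487300 / 365 = 1330 yr

1330 years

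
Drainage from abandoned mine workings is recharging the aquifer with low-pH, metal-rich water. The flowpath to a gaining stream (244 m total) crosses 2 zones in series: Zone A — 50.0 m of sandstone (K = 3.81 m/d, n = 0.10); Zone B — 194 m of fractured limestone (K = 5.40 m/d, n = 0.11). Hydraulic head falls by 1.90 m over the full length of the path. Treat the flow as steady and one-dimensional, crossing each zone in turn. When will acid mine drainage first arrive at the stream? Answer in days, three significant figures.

Continuity: the same q passes through each zone, so ΔH = q·Σ(L_j/K_j) — the zones act as resistances in series.
Σ(L/K) = 50.0/3.81 + 194/5.40 = 13.12 + 35.93 = 49.05 d
q = ΔH / Σ(L/K) = 1.90 / 49.05 = 0.03874 m/d (same in every zone)
Zone A: v = q/n = 0.03874/0.10 = 0.3874 m/d → t_A = 50.0/0.3874 = 129.1 d
Zone B: v = q/n = 0.03874/0.11 = 0.3522 m/d → t_B = 194/0.3522 = 550.9 d
Total t = 129.1 + 550.9 = 680.0 d

680 days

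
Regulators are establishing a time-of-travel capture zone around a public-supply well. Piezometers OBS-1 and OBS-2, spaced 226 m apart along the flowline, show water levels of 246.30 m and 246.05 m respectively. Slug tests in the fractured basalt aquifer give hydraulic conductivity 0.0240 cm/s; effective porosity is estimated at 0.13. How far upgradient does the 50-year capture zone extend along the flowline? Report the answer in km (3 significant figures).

3.22 km

Hydraulic gradient i = (246.30 − 246.05) / 226 = 0.25 / 226 = 0.001106
K = 0.0240 cm/s × 864 = 20.74 m/d
Darcy flux q = K·i = 20.74 × 0.001106 = 0.02294 m/d
Seepage velocity v = q / n = 0.02294 / 0.13 = 0.1764 m/d
T = 50 yr × 365 = 18250 d
L = v × T = 0.1764 × 18250 = 3220 m
   = 3.22 km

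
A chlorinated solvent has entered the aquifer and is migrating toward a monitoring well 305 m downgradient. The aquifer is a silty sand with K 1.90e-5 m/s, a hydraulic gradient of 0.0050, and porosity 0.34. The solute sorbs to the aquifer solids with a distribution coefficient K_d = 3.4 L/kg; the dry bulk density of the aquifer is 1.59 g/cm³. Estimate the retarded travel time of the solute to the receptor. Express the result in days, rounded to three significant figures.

K = 1.90e-5 m/s × 86400 s/d = 1.642 m/d
Specific discharge q = 1.642 × 0.0050 = 0.008208 m/d
v = Ki/n = 1.642·0.0050/0.34 = 0.02414 m/d
Retardation R = 1 + ρ_b·K_d/n = 1 + 1.59×3.4/0.34 = 16.90
Contaminant velocity v_c = v/R = 0.02414/16.90 = 0.001428 m/d
t = L/v_c = 305/0.001428 = 213500 d

214000 days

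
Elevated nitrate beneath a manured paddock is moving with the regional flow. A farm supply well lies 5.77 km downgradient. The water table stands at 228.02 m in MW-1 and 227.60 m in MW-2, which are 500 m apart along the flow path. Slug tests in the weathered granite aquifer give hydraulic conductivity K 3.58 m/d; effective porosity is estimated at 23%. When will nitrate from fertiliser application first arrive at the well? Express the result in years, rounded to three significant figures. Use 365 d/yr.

1210 years

Hydraulic gradient i = (228.02 − 227.60) / 500 = 0.42 / 500 = 8.400e-4
q = Ki = 3.58 × 8.400e-4 = 0.003007 m/d
v_s = q/n_e = 0.003007/0.23 = 0.01307 m/d
L = 5.77 km = 5770 m
t = L / v = 5770 / 0.01307 = 441300 d
   = 441300 / 365 = 1210 yr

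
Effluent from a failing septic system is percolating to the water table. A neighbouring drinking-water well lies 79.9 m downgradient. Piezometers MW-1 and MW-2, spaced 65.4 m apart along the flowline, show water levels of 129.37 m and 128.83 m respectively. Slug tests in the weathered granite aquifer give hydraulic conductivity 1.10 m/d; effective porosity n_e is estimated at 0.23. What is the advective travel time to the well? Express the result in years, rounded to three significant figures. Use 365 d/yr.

Hydraulic gradient i = (129.37 − 128.83) / 65.4 = 0.54 / 65.4 = 0.008257
Darcy flux q = K·i = 1.10 × 0.008257 = 0.009083 m/d
v_s = q/n_e = 0.009083/0.23 = 0.03949 m/d
t = L / v = 79.9 / 0.03949 = 2023 d
   = 2023 / 365 = 5.54 yr

5.54 years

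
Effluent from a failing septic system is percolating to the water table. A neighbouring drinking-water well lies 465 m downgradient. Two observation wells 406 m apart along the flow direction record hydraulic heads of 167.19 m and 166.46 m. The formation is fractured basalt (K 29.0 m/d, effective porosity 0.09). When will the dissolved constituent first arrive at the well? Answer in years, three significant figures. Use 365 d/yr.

2.20 years

Hydraulic gradient i = (167.19 − 166.46) / 406 = 0.73 / 406 = 0.001798
q = Ki = 29.0 × 0.001798 = 0.05214 m/d
v_s = q/n_e = 0.05214/0.09 = 0.5794 m/d
t = L / v = 465 / 0.5794 = 802.6 d
   = 802.6 / 365 = 2.20 yr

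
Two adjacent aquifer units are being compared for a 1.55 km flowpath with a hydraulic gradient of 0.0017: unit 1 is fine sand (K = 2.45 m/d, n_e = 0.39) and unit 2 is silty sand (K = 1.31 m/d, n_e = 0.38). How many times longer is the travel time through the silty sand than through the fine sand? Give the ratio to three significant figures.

Unit 1 (fine sand): v = 2.45×0.0017/0.39 = 0.01068 m/d, t = 1550/0.01068 = 145100 d
Unit 2 (silty sand): v = 1.31×0.0017/0.38 = 0.005861 m/d, t = 1550/0.005861 = 264500 d
t(silty sand) / t(fine sand) = 264500/145100 = 1.82

1.82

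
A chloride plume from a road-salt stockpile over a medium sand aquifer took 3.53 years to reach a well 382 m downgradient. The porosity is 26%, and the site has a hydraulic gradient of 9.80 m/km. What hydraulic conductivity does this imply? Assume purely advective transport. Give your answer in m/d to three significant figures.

t = 3.53 years = 1288 d
v = L / t = 382 / 1288 = 0.2965 m/d
K = v · n / i = 0.2965 × 0.26 / 0.0098 = 7.87 m/d

7.87 m/d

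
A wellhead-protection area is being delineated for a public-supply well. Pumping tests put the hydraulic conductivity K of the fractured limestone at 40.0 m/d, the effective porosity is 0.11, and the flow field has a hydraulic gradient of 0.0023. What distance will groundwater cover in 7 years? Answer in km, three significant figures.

q = Ki = 40.0 × 0.0023 = 0.09200 m/d
Average linear velocity = 0.09200 / 0.11 = 0.8364 m/d
T = 7 yr × 365 = 2555 d
L = v × T = 0.8364 × 2555 = 2137 m
   = 2.14 km

2.14 km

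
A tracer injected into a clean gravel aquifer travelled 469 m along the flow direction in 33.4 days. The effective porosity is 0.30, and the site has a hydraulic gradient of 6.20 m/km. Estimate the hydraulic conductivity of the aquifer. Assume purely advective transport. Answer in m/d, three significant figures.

679 m/d

v = L / t = 469 / 33.4 = 14.04 m/d
K = v · n / i = 14.04 × 0.30 / 0.0062 = 679 m/d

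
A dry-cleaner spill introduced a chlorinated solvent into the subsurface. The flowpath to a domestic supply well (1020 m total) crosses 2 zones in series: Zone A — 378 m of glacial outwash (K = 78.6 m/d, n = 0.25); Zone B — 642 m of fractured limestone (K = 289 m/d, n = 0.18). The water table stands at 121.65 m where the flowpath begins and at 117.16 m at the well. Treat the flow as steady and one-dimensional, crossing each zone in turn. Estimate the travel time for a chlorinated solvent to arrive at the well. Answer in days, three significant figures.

329 days

Total head drop ΔH = 121.65 − 117.16 = 4.49 m
Continuity: the same q passes through each zone, so ΔH = q·Σ(L_j/K_j) — the zones act as resistances in series.
Σ(L/K) = 378/78.6 + 642/289 = 4.809 + 2.221 = 7.031 d
q = ΔH / Σ(L/K) = 4.49 / 7.031 = 0.6386 m/d (same in every zone)
Zone A: v = q/n = 0.6386/0.25 = 2.555 m/d → t_A = 378/2.555 = 148.0 d
Zone B: v = q/n = 0.6386/0.18 = 3.548 m/d → t_B = 642/3.548 = 180.9 d
Total t = 148.0 + 180.9 = 328.9 d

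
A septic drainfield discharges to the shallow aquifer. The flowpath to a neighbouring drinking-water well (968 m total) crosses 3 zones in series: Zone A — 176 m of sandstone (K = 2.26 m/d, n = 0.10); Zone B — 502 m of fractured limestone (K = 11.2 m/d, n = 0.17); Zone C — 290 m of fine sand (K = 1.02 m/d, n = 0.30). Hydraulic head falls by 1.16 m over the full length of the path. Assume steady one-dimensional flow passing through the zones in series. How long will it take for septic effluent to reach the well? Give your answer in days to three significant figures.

66600 days

Continuity: the same q passes through each zone, so ΔH = q·Σ(L_j/K_j) — the zones act as resistances in series.
Σ(L/K) = 176/2.26 + 502/11.2 + 290/1.02 = 77.88 + 44.82 + 284.3 = 407.0 d
q = ΔH / Σ(L/K) = 1.16 / 407.0 = 0.002850 m/d (same in every zone)
Zone A: v = q/n = 0.002850/0.10 = 0.02850 m/d → t_A = 176/0.02850 = 6175 d
Zone B: v = q/n = 0.002850/0.17 = 0.01676 m/d → t_B = 502/0.01676 = 29940 d
Zone C: v = q/n = 0.002850/0.30 = 0.009500 m/d → t_C = 290/0.009500 = 30530 d
Total t = 6175 + 29940 + 30530 = 66640 d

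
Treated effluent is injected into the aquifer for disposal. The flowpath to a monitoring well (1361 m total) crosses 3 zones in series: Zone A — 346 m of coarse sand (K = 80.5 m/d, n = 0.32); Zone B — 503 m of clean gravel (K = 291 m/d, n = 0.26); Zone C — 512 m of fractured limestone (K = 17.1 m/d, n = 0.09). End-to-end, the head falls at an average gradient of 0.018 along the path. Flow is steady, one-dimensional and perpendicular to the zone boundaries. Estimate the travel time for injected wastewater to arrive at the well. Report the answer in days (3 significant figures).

Steady 1-D flow in series ⇒ the Darcy flux q is identical in every zone and the zone head losses add (resistances L/K in series).
Σ(L/K) = 346/80.5 + 503/291 + 512/17.1 = 4.298 + 1.729 + 29.94 = 35.97 d
K_eq = L_total / Σ(L/K) = 1361 / 35.97 = 37.84 m/d
q = K_eq · i = 37.84 × 0.018 = 0.6811 m/d (same in every zone)
Zone A: v = q/n = 0.6811/0.32 = 2.128 m/d → t_A = 346/2.128 = 162.6 d
Zone B: v = q/n = 0.6811/0.26 = 2.620 m/d → t_B = 503/2.620 = 192.0 d
Zone C: v = q/n = 0.6811/0.09 = 7.568 m/d → t_C = 512/7.568 = 67.66 d
Total t = 162.6 + 192.0 + 67.66 = 422.2 d

422 days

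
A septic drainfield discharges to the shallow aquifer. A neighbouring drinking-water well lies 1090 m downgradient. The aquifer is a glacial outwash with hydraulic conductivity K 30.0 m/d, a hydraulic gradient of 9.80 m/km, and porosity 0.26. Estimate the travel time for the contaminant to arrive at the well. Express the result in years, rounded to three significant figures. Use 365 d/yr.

Darcy flux q = K·i = 30.0 × 0.0098 = 0.2940 m/d
v_s = q/n_e = 0.2940/0.26 = 1.131 m/d
t = L / v = 1090 / 1.131 = 963.9 d
   = 963.9 / 365 = 2.64 yr

2.64 years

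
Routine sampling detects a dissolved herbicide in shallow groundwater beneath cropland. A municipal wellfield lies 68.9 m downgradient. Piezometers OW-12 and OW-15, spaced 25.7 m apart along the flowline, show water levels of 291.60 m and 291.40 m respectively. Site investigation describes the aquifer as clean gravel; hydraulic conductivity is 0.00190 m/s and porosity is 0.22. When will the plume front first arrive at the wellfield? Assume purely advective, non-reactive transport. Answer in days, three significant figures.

Hydraulic gradient i = (291.60 − 291.40) / 25.7 = 0.20 / 25.7 = 0.007782
K = 0.00190 m/s × 86400 s/d = 164.2 m/d
Darcy flux q = K·i = 164.2 × 0.007782 = 1.278 m/d
Average linear velocity = 1.278 / 0.22 = 5.807 m/d
t = L / v = 68.9 / 5.807 = 11.87 d

11.9 days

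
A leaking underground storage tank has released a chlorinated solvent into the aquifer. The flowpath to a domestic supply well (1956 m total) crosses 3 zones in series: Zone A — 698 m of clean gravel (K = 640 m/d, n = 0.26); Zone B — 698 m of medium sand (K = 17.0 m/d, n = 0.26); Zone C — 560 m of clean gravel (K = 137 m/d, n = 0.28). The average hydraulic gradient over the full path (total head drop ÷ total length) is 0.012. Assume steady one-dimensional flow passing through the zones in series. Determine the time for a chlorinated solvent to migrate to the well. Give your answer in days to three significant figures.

1020 days

Steady 1-D flow in series ⇒ the Darcy flux q is identical in every zone and the zone head losses add (resistances L/K in series).
Σ(L/K) = 698/640 + 698/17.0 + 560/137 = 1.091 + 41.06 + 4.088 = 46.24 d
K_eq = L_total / Σ(L/K) = 1956 / 46.24 = 42.30 m/d
q = K_eq · i = 42.30 × 0.012 = 0.5076 m/d (same in every zone)
Zone A: v = q/n = 0.5076/0.26 = 1.952 m/d → t_A = 698/1.952 = 357.5 d
Zone B: v = q/n = 0.5076/0.26 = 1.952 m/d → t_B = 698/1.952 = 357.5 d
Zone C: v = q/n = 0.5076/0.28 = 1.813 m/d → t_C = 560/1.813 = 308.9 d
Total t = 357.5 + 357.5 + 308.9 = 1024 d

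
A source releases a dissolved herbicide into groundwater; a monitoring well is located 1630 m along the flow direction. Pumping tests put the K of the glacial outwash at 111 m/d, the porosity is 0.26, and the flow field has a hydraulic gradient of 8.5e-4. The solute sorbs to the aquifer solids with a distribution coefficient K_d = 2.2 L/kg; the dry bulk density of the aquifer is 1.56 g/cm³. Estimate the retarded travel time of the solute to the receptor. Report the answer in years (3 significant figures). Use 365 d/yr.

175 years

q = Ki = 111 × 8.5e-4 = 0.09435 m/d
Average linear velocity = 0.09435 / 0.26 = 0.3629 m/d
Retardation R = 1 + ρ_b·K_d/n = 1 + 1.56×2.2/0.26 = 14.20
Contaminant velocity v_c = v/R = 0.3629/14.20 = 0.02556 m/d
t = L/v_c = 1630/0.02556 = 63780 d
   = 63780/365 = 175 yr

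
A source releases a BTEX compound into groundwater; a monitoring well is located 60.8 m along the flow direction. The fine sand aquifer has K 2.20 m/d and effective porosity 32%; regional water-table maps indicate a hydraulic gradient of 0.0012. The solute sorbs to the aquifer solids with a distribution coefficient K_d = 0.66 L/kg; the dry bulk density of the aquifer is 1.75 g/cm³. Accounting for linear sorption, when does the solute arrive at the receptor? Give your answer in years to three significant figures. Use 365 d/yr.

q = Ki = 2.20 × 0.0012 = 0.002640 m/d
Seepage velocity v = q / n = 0.002640 / 0.32 = 0.008250 m/d
Retardation R = 1 + ρ_b·K_d/n = 1 + 1.75×0.66/0.32 = 4.609
Contaminant velocity v_c = v/R = 0.008250/4.609 = 0.001790 m/d
t = L/v_c = 60.8/0.001790 = 33970 d
   = 33970/365 = 93.1 yr

93.1 years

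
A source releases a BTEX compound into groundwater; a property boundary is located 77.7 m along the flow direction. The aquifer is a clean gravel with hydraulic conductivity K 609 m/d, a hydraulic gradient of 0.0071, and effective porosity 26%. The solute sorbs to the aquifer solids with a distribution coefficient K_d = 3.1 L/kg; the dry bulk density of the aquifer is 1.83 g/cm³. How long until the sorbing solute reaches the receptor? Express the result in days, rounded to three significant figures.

107 days

q = Ki = 609 × 0.0071 = 4.324 m/d
v = Ki/n = 609·0.0071/0.26 = 16.63 m/d
Retardation R = 1 + ρ_b·K_d/n = 1 + 1.83×3.1/0.26 = 22.82
Contaminant velocity v_c = v/R = 16.63/22.82 = 0.7288 m/d
t = L/v_c = 77.7/0.7288 = 106.6 d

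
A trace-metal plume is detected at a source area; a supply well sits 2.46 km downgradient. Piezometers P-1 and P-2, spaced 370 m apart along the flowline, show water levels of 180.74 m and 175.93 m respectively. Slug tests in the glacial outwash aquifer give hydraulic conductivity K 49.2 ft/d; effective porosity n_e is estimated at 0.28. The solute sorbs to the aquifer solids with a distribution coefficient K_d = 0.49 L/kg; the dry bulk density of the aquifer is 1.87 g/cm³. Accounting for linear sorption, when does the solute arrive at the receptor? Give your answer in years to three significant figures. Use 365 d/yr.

Hydraulic gradient i = (180.74 − 175.93) / 370 = 4.81 / 370 = 0.01300
K = 49.2 ft/d × 0.3048 = 15.00 m/d
Specific discharge q = 15.00 × 0.01300 = 0.1950 m/d
v = Ki/n = 15.00·0.01300/0.28 = 0.6963 m/d
Retardation R = 1 + ρ_b·K_d/n = 1 + 1.87×0.49/0.28 = 4.272
Contaminant velocity v_c = v/R = 0.6963/4.272 = 0.1630 m/d
L = 2.46 km = 2460 m
t = L/v_c = 2460/0.1630 = 15100 d
   = 15100/365 = 41.4 yr

41.4 years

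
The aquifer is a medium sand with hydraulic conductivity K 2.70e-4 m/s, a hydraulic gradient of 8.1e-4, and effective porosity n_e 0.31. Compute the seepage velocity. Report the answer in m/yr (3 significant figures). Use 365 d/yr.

K = 2.70e-4 m/s × 86400 s/d = 23.33 m/d
Darcy flux q = K·i = 23.33 × 8.1e-4 = 0.01890 m/d
Seepage velocity v = q / n = 0.01890 / 0.31 = 0.06095 m/d
   = 0.06095 × 365 = 22.2 m/yr

22.2 m/yr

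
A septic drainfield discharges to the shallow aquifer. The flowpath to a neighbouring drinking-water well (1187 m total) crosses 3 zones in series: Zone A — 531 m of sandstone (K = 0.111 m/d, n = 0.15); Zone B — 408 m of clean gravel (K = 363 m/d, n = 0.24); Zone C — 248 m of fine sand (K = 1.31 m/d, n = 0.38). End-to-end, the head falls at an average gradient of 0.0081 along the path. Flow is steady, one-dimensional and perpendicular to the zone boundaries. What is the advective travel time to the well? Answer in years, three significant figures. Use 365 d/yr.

Steady 1-D flow in series ⇒ the Darcy flux q is identical in every zone and the zone head losses add (resistances L/K in series).
Σ(L/K) = 531/0.111 + 408/363 + 248/1.31 = 4784 + 1.124 + 189.3 = 4974 d
K_eq = L_total / Σ(L/K) = 1187 / 4974 = 0.2386 m/d
q = K_eq · i = 0.2386 × 0.0081 = 0.001933 m/d (same in every zone)
Zone A: v = q/n = 0.001933/0.15 = 0.01289 m/d → t_A = 531/0.01289 = 41210 d
Zone B: v = q/n = 0.001933/0.24 = 0.008054 m/d → t_B = 408/0.008054 = 50660 d
Zone C: v = q/n = 0.001933/0.38 = 0.005087 m/d → t_C = 248/0.005087 = 48760 d
Total t = 41210 + 50660 + 48760 = 140600 d
   = 140600 / 365 = 385 yr

385 years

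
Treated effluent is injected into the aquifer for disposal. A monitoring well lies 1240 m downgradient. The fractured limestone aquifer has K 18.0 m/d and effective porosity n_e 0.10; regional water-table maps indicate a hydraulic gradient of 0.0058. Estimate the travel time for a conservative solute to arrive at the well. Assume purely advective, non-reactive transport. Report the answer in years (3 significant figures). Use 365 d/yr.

3.25 years

Specific discharge q = 18.0 × 0.0058 = 0.1044 m/d
Average linear velocity = 0.1044 / 0.10 = 1.044 m/d
t = L / v = 1240 / 1.044 = 1188 d
   = 1188 / 365 = 3.25 yr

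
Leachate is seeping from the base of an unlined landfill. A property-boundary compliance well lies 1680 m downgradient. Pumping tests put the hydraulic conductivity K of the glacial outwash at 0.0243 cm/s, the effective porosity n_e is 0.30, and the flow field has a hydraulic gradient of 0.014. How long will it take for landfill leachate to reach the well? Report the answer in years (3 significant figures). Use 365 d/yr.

4.70 years

K = 0.0243 cm/s × 864 = 21.00 m/d
q = Ki = 21.00 × 0.014 = 0.2939 m/d
Seepage velocity v = q / n = 0.2939 / 0.30 = 0.9798 m/d
t = L / v = 1680 / 0.9798 = 1715 d
   = 1715 / 365 = 4.70 yr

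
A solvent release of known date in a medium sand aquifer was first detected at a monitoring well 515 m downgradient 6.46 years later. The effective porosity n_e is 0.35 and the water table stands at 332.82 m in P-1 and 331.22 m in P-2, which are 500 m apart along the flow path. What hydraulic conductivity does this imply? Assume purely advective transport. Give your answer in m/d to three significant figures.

23.9 m/d

Hydraulic gradient i = (332.82 − 331.22) / 500 = 1.60 / 500 = 0.003200
t = 6.46 years = 2358 d
v = L / t = 515 / 2358 = 0.2184 m/d
K = v · n / i = 0.2184 × 0.35 / 0.003200 = 23.9 m/d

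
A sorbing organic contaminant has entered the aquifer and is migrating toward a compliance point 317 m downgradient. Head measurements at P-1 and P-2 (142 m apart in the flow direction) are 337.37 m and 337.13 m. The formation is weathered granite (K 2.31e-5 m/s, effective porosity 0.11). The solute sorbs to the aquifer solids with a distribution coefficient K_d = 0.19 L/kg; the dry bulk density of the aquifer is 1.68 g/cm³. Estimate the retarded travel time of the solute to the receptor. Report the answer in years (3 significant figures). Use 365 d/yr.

111 years

Hydraulic gradient i = (337.37 − 337.13) / 142 = 0.24 / 142 = 0.001690
K = 2.31e-5 m/s × 86400 s/d = 1.996 m/d
Darcy flux q = K·i = 1.996 × 0.001690 = 0.003373 m/d
Average linear velocity = 0.003373 / 0.11 = 0.03067 m/d
Retardation R = 1 + ρ_b·K_d/n = 1 + 1.68×0.19/0.11 = 3.902
Contaminant velocity v_c = v/R = 0.03067/3.902 = 0.007859 m/d
t = L/v_c = 317/0.007859 = 40330 d
   = 40330/365 = 111 yr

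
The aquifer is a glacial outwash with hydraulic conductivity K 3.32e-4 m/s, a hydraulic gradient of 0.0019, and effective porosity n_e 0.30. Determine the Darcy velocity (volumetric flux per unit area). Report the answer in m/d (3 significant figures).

0.0545 m/d

K = 3.32e-4 m/s × 86400 s/d = 28.68 m/d
Specific discharge q = 28.68 × 0.0019 = 0.05450 m/d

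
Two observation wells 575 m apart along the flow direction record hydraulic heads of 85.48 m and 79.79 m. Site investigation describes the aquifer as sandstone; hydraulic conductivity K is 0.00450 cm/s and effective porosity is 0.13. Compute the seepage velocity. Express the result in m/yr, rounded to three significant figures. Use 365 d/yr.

Hydraulic gradient i = (85.48 − 79.79) / 575 = 5.69 / 575 = 0.009896
K = 0.00450 cm/s × 864 = 3.888 m/d
Darcy flux q = K·i = 3.888 × 0.009896 = 0.03847 m/d
Average linear velocity = 0.03847 / 0.13 = 0.2960 m/d
   = 0.2960 × 365 = 108 m/yr

108 m/yr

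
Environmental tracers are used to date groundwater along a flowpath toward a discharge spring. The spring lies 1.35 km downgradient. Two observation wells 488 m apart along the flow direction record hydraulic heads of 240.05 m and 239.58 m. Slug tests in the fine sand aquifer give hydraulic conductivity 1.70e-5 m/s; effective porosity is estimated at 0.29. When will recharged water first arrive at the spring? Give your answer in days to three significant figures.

Hydraulic gradient i = (240.05 − 239.58) / 488 = 0.47 / 488 = 9.631e-4
K = 1.70e-5 m/s × 86400 s/d = 1.469 m/d
q = Ki = 1.469 × 9.631e-4 = 0.001415 m/d
v_s = q/n_e = 0.001415/0.29 = 0.004878 m/d
L = 1.35 km = 1350 m
t = L / v = 1350 / 0.004878 = 276800 d

277000 days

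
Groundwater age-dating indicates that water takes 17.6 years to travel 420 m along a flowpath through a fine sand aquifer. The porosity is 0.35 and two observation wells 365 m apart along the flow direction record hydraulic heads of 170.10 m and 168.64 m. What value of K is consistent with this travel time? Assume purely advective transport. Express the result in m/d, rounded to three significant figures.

5.72 m/d

Hydraulic gradient i = (170.10 − 168.64) / 365 = 1.46 / 365 = 0.004000
t = 17.6 years = 6424 d
v = L / t = 420 / 6424 = 0.06538 m/d
K = v · n / i = 0.06538 × 0.35 / 0.004000 = 5.72 m/d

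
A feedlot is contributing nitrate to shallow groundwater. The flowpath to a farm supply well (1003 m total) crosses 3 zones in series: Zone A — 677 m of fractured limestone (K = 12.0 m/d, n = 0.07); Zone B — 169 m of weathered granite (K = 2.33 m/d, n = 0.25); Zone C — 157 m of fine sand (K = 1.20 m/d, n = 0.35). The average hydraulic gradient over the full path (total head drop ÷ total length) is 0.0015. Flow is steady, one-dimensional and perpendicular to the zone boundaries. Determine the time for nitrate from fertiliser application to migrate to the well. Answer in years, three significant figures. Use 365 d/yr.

68.4 years

For zones in series the flux q is common to all zones; the equivalent conductivity is the harmonic (thickness-weighted) mean, K_eq = L_total / Σ(L_j/K_j).
Σ(L/K) = 677/12.0 + 169/2.33 + 157/1.20 = 56.42 + 72.53 + 130.8 = 259.8 d
K_eq = L_total / Σ(L/K) = 1003 / 259.8 = 3.861 m/d
q = K_eq · i = 3.861 × 0.0015 = 0.005791 m/d (same in every zone)
Zone A: v = q/n = 0.005791/0.07 = 0.08273 m/d → t_A = 677/0.08273 = 8183 d
Zone B: v = q/n = 0.005791/0.25 = 0.02317 m/d → t_B = 169/0.02317 = 7295 d
Zone C: v = q/n = 0.005791/0.35 = 0.01655 m/d → t_C = 157/0.01655 = 9488 d
Total t = 8183 + 7295 + 9488 = 24970 d
   = 24970 / 365 = 68.4 yr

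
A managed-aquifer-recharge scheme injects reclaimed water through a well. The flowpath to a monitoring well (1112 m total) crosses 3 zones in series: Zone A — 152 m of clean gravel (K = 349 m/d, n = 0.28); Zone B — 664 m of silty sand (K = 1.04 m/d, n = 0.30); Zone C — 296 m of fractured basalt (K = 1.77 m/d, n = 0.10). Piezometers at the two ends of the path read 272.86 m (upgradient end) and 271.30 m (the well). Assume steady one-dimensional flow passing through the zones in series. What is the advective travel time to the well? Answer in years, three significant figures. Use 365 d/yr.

384 years

Total head drop ΔH = 272.86 − 271.30 = 1.56 m
Continuity: the same q passes through each zone, so ΔH = q·Σ(L_j/K_j) — the zones act as resistances in series.
Σ(L/K) = 152/349 + 664/1.04 + 296/1.77 = 0.4355 + 638.5 + 167.2 = 806.1 d
q = ΔH / Σ(L/K) = 1.56 / 806.1 = 0.001935 m/d (same in every zone)
Zone A: v = q/n = 0.001935/0.28 = 0.006911 m/d → t_A = 152/0.006911 = 21990 d
Zone B: v = q/n = 0.001935/0.30 = 0.006451 m/d → t_B = 664/0.006451 = 102900 d
Zone C: v = q/n = 0.001935/0.10 = 0.01935 m/d → t_C = 296/0.01935 = 15300 d
Total t = 21990 + 102900 + 15300 = 140200 d
   = 140200 / 365 = 384 yr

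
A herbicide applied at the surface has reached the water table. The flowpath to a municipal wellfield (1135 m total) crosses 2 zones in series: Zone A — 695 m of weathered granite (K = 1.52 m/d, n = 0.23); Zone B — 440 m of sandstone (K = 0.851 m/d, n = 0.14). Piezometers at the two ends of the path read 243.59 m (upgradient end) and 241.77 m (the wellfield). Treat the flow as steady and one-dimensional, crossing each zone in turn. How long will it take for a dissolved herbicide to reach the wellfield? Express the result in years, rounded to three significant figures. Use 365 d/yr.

Total head drop ΔH = 243.59 − 241.77 = 1.82 m
Continuity: the same q passes through each zone, so ΔH = q·Σ(L_j/K_j) — the zones act as resistances in series.
Σ(L/K) = 695/1.52 + 440/0.851 = 457.2 + 517.0 = 974.3 d
q = ΔH / Σ(L/K) = 1.82 / 974.3 = 0.001868 m/d (same in every zone)
Zone A: v = q/n = 0.001868/0.23 = 0.008122 m/d → t_A = 695/0.008122 = 85570 d
Zone B: v = q/n = 0.001868/0.14 = 0.01334 m/d → t_B = 440/0.01334 = 32980 d
Total t = 85570 + 32980 = 118500 d
   = 118500 / 365 = 325 yr

325 years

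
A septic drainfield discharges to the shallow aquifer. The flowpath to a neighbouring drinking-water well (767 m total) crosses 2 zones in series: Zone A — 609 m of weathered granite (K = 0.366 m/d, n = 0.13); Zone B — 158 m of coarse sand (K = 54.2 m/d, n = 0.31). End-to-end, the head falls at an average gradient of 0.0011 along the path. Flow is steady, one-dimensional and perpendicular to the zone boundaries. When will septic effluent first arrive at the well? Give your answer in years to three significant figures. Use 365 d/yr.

Steady 1-D flow in series ⇒ the Darcy flux q is identical in every zone and the zone head losses add (resistances L/K in series).
Σ(L/K) = 609/0.366 + 158/54.2 = 1664 + 2.915 = 1667 d
K_eq = L_total / Σ(L/K) = 767 / 1667 = 0.4601 m/d
q = K_eq · i = 0.4601 × 0.0011 = 5.062e-4 m/d (same in every zone)
Zone A: v = q/n = 5.062e-4/0.13 = 0.003894 m/d → t_A = 609/0.003894 = 156400 d
Zone B: v = q/n = 5.062e-4/0.31 = 0.001633 m/d → t_B = 158/0.001633 = 96770 d
Total t = 156400 + 96770 = 253200 d
   = 253200 / 365 = 694 yr

694 years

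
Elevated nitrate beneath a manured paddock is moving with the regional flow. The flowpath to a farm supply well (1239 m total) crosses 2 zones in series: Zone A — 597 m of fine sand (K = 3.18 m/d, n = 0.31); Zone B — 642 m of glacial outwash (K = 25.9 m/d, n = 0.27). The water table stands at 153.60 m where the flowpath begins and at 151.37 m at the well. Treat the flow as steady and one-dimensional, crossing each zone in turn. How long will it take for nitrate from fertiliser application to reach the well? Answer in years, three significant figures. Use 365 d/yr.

93.6 years

Total head drop ΔH = 153.60 − 151.37 = 2.23 m
Continuity: the same q passes through each zone, so ΔH = q·Σ(L_j/K_j) — the zones act as resistances in series.
Σ(L/K) = 597/3.18 + 642/25.9 = 187.7 + 24.79 = 212.5 d
q = ΔH / Σ(L/K) = 2.23 / 212.5 = 0.01049 m/d (same in every zone)
Zone A: v = q/n = 0.01049/0.31 = 0.03385 m/d → t_A = 597/0.03385 = 17640 d
Zone B: v = q/n = 0.01049/0.27 = 0.03886 m/d → t_B = 642/0.03886 = 16520 d
Total t = 17640 + 16520 = 34160 d
   = 34160 / 365 = 93.6 yr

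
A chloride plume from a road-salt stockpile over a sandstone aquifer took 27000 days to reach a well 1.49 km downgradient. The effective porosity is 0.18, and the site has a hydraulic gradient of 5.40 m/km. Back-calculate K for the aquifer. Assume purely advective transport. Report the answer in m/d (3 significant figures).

1.84 m/d

L = 1.49 km = 1490 m
v = L / t = 1490 / 27000 = 0.05519 m/d
K = v · n / i = 0.05519 × 0.18 / 0.0054 = 1.84 m/d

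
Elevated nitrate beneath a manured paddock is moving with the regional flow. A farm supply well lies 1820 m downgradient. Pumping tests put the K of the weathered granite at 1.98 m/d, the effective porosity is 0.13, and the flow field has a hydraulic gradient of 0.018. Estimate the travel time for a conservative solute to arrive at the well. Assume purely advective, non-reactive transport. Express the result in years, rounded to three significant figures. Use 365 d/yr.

Specific discharge q = 1.98 × 0.018 = 0.03564 m/d
Average linear velocity = 0.03564 / 0.13 = 0.2742 m/d
t = L / v = 1820 / 0.2742 = 6639 d
   = 6639 / 365 = 18.2 yr

18.2 years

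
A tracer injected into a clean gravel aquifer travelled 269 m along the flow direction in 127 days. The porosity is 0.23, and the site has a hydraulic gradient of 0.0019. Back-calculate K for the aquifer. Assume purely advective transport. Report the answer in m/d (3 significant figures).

v = L / t = 269 / 127 = 2.118 m/d
K = v · n / i = 2.118 × 0.23 / 0.0019 = 256 m/d

256 m/d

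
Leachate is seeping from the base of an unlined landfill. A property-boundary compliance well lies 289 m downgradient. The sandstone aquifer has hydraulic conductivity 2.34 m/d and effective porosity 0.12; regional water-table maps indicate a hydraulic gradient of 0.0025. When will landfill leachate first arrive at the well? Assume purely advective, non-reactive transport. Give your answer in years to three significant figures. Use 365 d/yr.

Darcy flux q = K·i = 2.34 × 0.0025 = 0.005850 m/d
Seepage velocity v = q / n = 0.005850 / 0.12 = 0.04875 m/d
t = L / v = 289 / 0.04875 = 5928 d
   = 5928 / 365 = 16.2 yr

16.2 years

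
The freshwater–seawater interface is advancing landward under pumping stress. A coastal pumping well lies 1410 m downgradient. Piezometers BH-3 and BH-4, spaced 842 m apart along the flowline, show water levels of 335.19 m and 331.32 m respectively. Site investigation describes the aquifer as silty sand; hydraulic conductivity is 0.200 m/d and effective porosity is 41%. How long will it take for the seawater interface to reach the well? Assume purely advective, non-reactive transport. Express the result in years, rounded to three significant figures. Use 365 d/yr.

1720 years

Hydraulic gradient i = (335.19 − 331.32) / 842 = 3.87 / 842 = 0.004596
Specific discharge q = 0.200 × 0.004596 = 9.192e-4 m/d
Seepage velocity v = q / n = 9.192e-4 / 0.41 = 0.002242 m/d
t = L / v = 1410 / 0.002242 = 628900 d
   = 628900 / 365 = 1720 yr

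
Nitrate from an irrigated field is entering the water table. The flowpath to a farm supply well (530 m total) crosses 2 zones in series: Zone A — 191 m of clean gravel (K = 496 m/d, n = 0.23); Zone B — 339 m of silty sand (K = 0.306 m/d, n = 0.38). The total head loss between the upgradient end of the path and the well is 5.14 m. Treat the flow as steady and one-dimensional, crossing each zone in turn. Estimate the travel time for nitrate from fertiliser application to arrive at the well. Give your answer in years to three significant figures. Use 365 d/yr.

102 years

Continuity: the same q passes through each zone, so ΔH = q·Σ(L_j/K_j) — the zones act as resistances in series.
Σ(L/K) = 191/496 + 339/0.306 = 0.3851 + 1108 = 1108 d
q = ΔH / Σ(L/K) = 5.14 / 1108 = 0.004638 m/d (same in every zone)
Zone A: v = q/n = 0.004638/0.23 = 0.02017 m/d → t_A = 191/0.02017 = 9472 d
Zone B: v = q/n = 0.004638/0.38 = 0.01221 m/d → t_B = 339/0.01221 = 27770 d
Total t = 9472 + 27770 = 37250 d
   = 37250 / 365 = 102 yr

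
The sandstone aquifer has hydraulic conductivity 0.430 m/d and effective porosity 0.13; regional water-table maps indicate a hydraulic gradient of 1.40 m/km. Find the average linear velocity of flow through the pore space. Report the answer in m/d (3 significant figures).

q = Ki = 0.430 × 0.0014 = 6.020e-4 m/d
v_s = q/n_e = 6.020e-4/0.13 = 0.004631 m/d

0.00463 m/d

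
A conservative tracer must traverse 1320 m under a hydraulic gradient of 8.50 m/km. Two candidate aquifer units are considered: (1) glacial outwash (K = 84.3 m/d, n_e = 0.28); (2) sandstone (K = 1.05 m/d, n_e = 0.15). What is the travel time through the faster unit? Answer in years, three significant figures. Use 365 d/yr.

1.41 years

Unit 1 (glacial outwash): v = 84.3×0.0085/0.28 = 2.559 m/d, t = 1320/2.559 = 515.8 d
Unit 2 (sandstone): v = 1.05×0.0085/0.15 = 0.05950 m/d, t = 1320/0.05950 = 22180 d
Faster: 515.8 d / 365 = 1.41 yr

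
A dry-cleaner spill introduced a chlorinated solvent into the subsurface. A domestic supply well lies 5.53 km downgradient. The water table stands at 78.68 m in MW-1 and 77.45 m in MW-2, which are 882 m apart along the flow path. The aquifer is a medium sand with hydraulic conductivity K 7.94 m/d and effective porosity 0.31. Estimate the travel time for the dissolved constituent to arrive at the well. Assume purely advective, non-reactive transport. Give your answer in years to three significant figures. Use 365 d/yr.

Hydraulic gradient i = (78.68 − 77.45) / 882 = 1.23 / 882 = 0.001395
Darcy flux q = K·i = 7.94 × 0.001395 = 0.01107 m/d
v_s = q/n_e = 0.01107/0.31 = 0.03572 m/d
L = 5.53 km = 5530 m
t = L / v = 5530 / 0.03572 = 154800 d
   = 154800 / 365 = 424 yr

424 years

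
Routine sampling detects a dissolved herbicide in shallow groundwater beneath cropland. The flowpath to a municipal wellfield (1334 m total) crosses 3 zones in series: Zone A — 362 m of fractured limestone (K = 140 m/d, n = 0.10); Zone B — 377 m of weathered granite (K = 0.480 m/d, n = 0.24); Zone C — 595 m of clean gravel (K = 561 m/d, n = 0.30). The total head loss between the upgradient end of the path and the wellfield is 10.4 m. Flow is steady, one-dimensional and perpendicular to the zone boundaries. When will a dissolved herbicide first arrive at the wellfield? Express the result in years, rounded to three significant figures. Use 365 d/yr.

Continuity: the same q passes through each zone, so ΔH = q·Σ(L_j/K_j) — the zones act as resistances in series.
Σ(L/K) = 362/140 + 377/0.480 + 595/561 = 2.586 + 785.4 + 1.061 = 789.1 d
q = ΔH / Σ(L/K) = 10.4 / 789.1 = 0.01318 m/d (same in every zone)
Zone A: v = q/n = 0.01318/0.10 = 0.1318 m/d → t_A = 362/0.1318 = 2747 d
Zone B: v = q/n = 0.01318/0.24 = 0.05492 m/d → t_B = 377/0.05492 = 6865 d
Zone C: v = q/n = 0.01318/0.30 = 0.04393 m/d → t_C = 595/0.04393 = 13540 d
Total t = 2747 + 6865 + 13540 = 23150 d
   = 23150 / 365 = 63.4 yr

63.4 years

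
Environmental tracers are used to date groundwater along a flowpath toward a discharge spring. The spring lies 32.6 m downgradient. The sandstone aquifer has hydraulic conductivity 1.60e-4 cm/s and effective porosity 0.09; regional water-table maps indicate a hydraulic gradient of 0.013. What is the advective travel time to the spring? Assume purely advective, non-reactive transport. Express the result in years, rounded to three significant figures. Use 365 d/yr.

4.47 years

K = 1.60e-4 cm/s × 864 = 0.1382 m/d
q = Ki = 0.1382 × 0.013 = 0.001797 m/d
Seepage velocity v = q / n = 0.001797 / 0.09 = 0.01997 m/d
t = L / v = 32.6 / 0.01997 = 1633 d
   = 1633 / 365 = 4.47 yr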